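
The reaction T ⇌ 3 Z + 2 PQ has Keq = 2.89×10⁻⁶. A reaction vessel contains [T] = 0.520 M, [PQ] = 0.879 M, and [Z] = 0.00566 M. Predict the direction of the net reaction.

Q = [Z]³·[PQ]² / [T] = (0.00566)³·(0.879)² / (0.520) = 2.69×10⁻⁷
Q = 2.69×10⁻⁷ < Keq = 2.89×10⁻⁶, so the forward reaction proceeds.

to the right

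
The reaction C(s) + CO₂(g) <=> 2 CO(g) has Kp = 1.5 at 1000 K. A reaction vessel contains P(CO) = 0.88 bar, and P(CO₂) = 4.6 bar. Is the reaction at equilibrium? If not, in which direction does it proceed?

to the right

(C is a pure solid — omitted from Qp.)
Qp = P(CO)² / P(CO₂) = (0.88)² / (4.6) = 0.17
Qp = 0.17 < Kp = 1.5, so the forward reaction proceeds.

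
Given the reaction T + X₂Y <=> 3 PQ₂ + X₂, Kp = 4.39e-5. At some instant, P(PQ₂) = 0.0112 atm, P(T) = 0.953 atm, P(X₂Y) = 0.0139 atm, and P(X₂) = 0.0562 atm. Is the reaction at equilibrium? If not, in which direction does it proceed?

Qp = P(PQ₂)³·P(X₂) / (P(T)·P(X₂Y)) = (0.0112)³·(0.0562) / ((0.953)·(0.0139)) = 5.96e-6
Qp = 5.96e-6 < Kp = 4.39e-5, so the forward reaction proceeds.

in the forward direction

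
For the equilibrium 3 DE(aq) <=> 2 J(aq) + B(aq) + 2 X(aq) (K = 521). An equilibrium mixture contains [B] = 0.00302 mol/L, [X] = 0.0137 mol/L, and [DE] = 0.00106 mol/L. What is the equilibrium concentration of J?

[J] = 1.05 mol/L

At equilibrium, K = [J]²·[B]·[X]² / [DE]³ = 521.
([J])²·(0.00302)·(0.0137)² / (0.00106)³ = 521
[J]² = 1.09 ⇒ [J] = 1.05 mol/L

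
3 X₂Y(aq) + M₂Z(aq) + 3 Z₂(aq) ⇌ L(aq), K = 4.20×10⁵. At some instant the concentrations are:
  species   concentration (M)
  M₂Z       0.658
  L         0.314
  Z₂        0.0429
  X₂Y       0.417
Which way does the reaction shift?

Q = [L] / ([X₂Y]³·[M₂Z]·[Z₂]³) = (0.314) / ((0.417)³·(0.658)·(0.0429)³) = 83400
Q = 83400 < K = 4.20×10⁵, so the forward reaction proceeds.

toward products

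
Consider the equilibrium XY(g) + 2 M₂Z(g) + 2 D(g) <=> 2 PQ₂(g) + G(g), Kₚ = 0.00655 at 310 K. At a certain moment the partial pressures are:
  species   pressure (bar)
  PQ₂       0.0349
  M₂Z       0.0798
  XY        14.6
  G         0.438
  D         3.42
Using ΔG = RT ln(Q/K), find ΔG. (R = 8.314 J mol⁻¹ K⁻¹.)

ΔG = -6.68 kJ/mol

Qₚ = P(PQ₂)²·P(G) / (P(XY)·P(M₂Z)²·P(D)²) = (0.0349)²·(0.438) / ((14.6)·(0.0798)²·(3.42)²) = 4.91×10⁻⁴
ΔG = RT ln(Qₚ/Kₚ) = (8.314 J mol⁻¹ K⁻¹)(310 K) × ln(4.91×10⁻⁴/0.00655)
   = (2.577 kJ/mol)(-2.591) = -6.68 kJ/mol
ΔG < 0, so the forward reaction is spontaneous (proceeds forward).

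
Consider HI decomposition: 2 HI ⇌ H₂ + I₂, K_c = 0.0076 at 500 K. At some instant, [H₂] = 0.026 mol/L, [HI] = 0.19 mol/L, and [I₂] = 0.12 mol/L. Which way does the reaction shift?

to the left

Q_c = [H₂]·[I₂] / [HI]² = (0.026)·(0.12) / (0.19)² = 0.086
Q_c = 0.086 > K_c = 0.0076, so the reverse reaction proceeds.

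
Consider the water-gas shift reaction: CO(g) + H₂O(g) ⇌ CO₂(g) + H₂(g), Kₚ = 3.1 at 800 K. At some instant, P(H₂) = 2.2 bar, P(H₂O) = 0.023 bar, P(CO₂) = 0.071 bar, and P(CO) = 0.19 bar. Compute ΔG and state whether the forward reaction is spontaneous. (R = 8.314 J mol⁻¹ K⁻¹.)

ΔG = 16.3 kJ/mol; the forward reaction is non-spontaneous

Qₚ = P(CO₂)·P(H₂) / (P(CO)·P(H₂O)) = (0.071)·(2.2) / ((0.19)·(0.023)) = 35.7
ΔG = RT ln(Qₚ/Kₚ) = (8.314 J mol⁻¹ K⁻¹)(800 K) × ln(35.7/3.1)
   = (6.651 kJ/mol)(2.444) = 16.3 kJ/mol
ΔG > 0, so the forward reaction is non-spontaneous (proceeds in reverse).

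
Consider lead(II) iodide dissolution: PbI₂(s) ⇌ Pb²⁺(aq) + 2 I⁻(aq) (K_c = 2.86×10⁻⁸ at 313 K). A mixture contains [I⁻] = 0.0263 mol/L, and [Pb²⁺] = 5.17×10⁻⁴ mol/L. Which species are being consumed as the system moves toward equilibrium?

(PbI₂ is a pure solid — omitted from Q_c.)
Q_c = [Pb²⁺]·[I⁻]² = (5.17×10⁻⁴)·(0.0263)² = 3.58×10⁻⁷
Q_c = 3.58×10⁻⁷ > K_c = 2.86×10⁻⁸: net reverse reaction.

Pb²⁺, I⁻ (products)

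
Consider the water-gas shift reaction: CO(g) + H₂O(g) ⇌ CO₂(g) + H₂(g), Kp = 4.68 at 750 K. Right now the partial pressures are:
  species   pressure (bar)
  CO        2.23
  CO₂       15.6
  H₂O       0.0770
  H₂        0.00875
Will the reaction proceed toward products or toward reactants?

toward products

Qp = P(CO₂)·P(H₂) / (P(CO)·P(H₂O)) = (15.6)·(0.00875) / ((2.23)·(0.0770)) = 0.795
Qp = 0.795 < Kp = 4.68, so the forward reaction proceeds.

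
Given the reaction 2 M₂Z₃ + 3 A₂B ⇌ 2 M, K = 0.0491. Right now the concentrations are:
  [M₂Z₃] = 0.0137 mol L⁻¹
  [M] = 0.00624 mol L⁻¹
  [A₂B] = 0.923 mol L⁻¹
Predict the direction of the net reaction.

Q = [M]² / ([M₂Z₃]²·[A₂B]³) = (0.00624)² / ((0.0137)²·(0.923)³) = 0.264
Q = 0.264 > K = 0.0491, so the reverse reaction proceeds.

in the reverse direction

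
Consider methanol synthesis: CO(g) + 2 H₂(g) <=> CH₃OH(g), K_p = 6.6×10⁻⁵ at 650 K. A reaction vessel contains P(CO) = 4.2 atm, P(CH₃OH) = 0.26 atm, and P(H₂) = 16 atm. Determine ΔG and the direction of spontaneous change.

ΔG = 7.02 kJ/mol; the forward reaction is non-spontaneous

Q_p = P(CH₃OH) / (P(CO)·P(H₂)²) = (0.26) / ((4.2)·(16)²) = 2.42×10⁻⁴
ΔG = RT ln(Q_p/K_p) = (8.314 J mol⁻¹ K⁻¹)(650 K) × ln(2.42×10⁻⁴/6.6×10⁻⁵)
   = (5.404 kJ/mol)(1.299) = 7.02 kJ/mol
ΔG > 0, so the forward reaction is non-spontaneous (proceeds in reverse).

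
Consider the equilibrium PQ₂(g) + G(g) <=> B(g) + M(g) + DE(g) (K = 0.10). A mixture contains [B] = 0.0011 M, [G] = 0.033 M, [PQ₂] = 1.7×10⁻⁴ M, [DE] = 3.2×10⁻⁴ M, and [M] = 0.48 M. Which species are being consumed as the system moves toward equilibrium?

PQ₂, G (reactants)

Q = [B]·[M]·[DE] / ([PQ₂]·[G]) = (0.0011)·(0.48)·(3.2×10⁻⁴) / ((1.7×10⁻⁴)·(0.033)) = 0.030
Q = 0.030 < K = 0.10: net forward reaction.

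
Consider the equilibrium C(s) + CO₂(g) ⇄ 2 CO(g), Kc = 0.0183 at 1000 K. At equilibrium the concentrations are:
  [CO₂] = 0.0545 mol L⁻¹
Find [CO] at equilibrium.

(C is a pure solid — omitted from Kc.)
At equilibrium, Kc = [CO]² / [CO₂] = 0.0183.
([CO])² / (0.0545) = 0.0183
[CO]² = 9.97e-4 ⇒ [CO] = 0.0316 mol L⁻¹

[CO] = 0.0316 mol L⁻¹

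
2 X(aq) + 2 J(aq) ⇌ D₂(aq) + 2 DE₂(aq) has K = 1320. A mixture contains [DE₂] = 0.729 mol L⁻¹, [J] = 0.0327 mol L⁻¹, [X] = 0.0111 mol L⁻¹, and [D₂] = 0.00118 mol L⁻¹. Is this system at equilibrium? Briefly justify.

Q = [D₂]·[DE₂]² / ([X]²·[J]²) = (0.00118)·(0.729)² / ((0.0111)²·(0.0327)²) = 4760
Q = 4760 > K = 1320: net reverse reaction.

no; Q > K, reaction proceeds in reverse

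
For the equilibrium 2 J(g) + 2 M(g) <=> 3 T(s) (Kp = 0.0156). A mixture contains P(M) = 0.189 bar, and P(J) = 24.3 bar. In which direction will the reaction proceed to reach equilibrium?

(T is a pure solid — omitted from Qp.)
Qp = 1 / (P(J)²·P(M)²) = 1 / ((24.3)²·(0.189)²) = 0.0474
Qp = 0.0474 > Kp = 0.0156, so the reverse reaction proceeds.

to the left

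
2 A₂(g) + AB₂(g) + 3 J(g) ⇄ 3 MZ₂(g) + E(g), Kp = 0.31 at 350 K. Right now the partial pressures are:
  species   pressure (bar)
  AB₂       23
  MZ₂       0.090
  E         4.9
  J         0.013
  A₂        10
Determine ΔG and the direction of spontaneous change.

ΔG = 2.40 kJ/mol; the forward reaction is non-spontaneous

Qp = P(MZ₂)³·P(E) / (P(A₂)²·P(AB₂)·P(J)³) = (0.090)³·(4.9) / ((10)²·(23)·(0.013)³) = 0.707
ΔG = RT ln(Qp/Kp) = (8.314 J mol⁻¹ K⁻¹)(350 K) × ln(0.707/0.31)
   = (2.910 kJ/mol)(0.8245) = 2.40 kJ/mol
ΔG > 0, so the forward reaction is non-spontaneous (proceeds in reverse).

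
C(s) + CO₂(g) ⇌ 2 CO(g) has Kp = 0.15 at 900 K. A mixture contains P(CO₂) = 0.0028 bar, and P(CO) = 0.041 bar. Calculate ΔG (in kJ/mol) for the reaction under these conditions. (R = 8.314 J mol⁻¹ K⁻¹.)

ΔG = 10.4 kJ/mol

(C is a pure solid — omitted from Qp.)
Qp = P(CO)² / P(CO₂) = (0.041)² / (0.0028) = 0.600
ΔG = RT ln(Qp/Kp) = (8.314 J mol⁻¹ K⁻¹)(900 K) × ln(0.600/0.15)
   = (7.483 kJ/mol)(1.386) = 10.4 kJ/mol
ΔG > 0, so the forward reaction is non-spontaneous (proceeds in reverse).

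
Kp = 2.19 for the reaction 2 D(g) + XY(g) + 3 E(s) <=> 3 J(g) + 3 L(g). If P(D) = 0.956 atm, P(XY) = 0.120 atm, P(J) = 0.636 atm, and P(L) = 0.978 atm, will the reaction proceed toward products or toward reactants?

(E is a pure solid — omitted from Qp.)
Qp = P(J)³·P(L)³ / (P(D)²·P(XY)) = (0.636)³·(0.978)³ / ((0.956)²·(0.120)) = 2.19
Qp = 2.19 = Kp, so the system is already at equilibrium.

no net change (already at equilibrium)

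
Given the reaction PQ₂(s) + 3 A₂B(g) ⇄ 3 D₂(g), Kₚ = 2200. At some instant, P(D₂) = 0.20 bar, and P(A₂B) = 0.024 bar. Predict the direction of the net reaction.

toward products

(PQ₂ is a pure solid — omitted from Qₚ.)
Qₚ = P(D₂)³ / P(A₂B)³ = (0.20)³ / (0.024)³ = 580
Qₚ = 580 < Kₚ = 2200, so the forward reaction proceeds.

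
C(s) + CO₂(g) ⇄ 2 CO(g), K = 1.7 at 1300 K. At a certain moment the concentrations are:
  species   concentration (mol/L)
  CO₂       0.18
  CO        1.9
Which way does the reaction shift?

(C is a pure solid — omitted from Q.)
Q = [CO]² / [CO₂] = (1.9)² / (0.18) = 20
Q = 20 > K = 1.7, so the reverse reaction proceeds.

reverse (toward reactants)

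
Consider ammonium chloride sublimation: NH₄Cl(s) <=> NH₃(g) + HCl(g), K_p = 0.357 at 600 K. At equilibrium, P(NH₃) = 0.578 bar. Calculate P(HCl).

P(HCl) = 0.618 bar

(NH₄Cl is a pure solid — omitted from K_p.)
At equilibrium, K_p = P(NH₃)·P(HCl) = 0.357.
(0.578)·(P(HCl)) = 0.357
P(HCl) = 0.618 bar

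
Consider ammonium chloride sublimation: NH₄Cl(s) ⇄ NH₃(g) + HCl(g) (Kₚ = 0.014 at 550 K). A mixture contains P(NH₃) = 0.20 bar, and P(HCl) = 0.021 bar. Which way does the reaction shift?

(NH₄Cl is a pure solid — omitted from Qₚ.)
Qₚ = P(NH₃)·P(HCl) = (0.20)·(0.021) = 0.0042
Qₚ = 0.0042 < Kₚ = 0.014, so the forward reaction proceeds.

in the forward direction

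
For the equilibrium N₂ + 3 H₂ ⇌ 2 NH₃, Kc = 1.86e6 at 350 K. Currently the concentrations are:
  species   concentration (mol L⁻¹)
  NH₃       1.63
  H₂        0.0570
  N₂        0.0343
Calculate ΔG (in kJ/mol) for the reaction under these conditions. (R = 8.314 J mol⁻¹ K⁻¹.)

ΔG = -4.34 kJ/mol

Qc = [NH₃]² / ([N₂]·[H₂]³) = (1.63)² / ((0.0343)·(0.0570)³) = 4.18e5
ΔG = RT ln(Qc/Kc) = (8.314 J mol⁻¹ K⁻¹)(350 K) × ln(4.18e5/1.86e6)
   = (2.910 kJ/mol)(-1.493) = -4.34 kJ/mol
ΔG < 0, so the forward reaction is spontaneous (proceeds forward).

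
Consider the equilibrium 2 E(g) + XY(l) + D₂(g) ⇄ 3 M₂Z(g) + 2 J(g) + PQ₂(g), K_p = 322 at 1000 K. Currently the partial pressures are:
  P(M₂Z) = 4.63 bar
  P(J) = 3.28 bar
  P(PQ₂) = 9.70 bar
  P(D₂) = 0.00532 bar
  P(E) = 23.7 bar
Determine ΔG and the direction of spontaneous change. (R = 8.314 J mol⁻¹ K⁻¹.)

ΔG = 19.8 kJ/mol; the forward reaction is non-spontaneous

(XY is a pure liquid — omitted from Q_p.)
Q_p = P(M₂Z)³·P(J)²·P(PQ₂) / (P(E)²·P(D₂)) = (4.63)³·(3.28)²·(9.70) / ((23.7)²·(0.00532)) = 3470
ΔG = RT ln(Q_p/K_p) = (8.314 J mol⁻¹ K⁻¹)(1000 K) × ln(3470/322)
   = (8.314 kJ/mol)(2.377) = 19.8 kJ/mol
ΔG > 0, so the forward reaction is non-spontaneous (proceeds in reverse).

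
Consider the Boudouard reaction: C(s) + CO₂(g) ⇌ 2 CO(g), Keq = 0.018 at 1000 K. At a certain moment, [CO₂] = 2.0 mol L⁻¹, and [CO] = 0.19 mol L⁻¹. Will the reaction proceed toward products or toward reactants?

(C is a pure solid — omitted from Q.)
Q = [CO]² / [CO₂] = (0.19)² / (2.0) = 0.018
Q = 0.018 = Keq, so the system is already at equilibrium.

neither direction; the system is at equilibrium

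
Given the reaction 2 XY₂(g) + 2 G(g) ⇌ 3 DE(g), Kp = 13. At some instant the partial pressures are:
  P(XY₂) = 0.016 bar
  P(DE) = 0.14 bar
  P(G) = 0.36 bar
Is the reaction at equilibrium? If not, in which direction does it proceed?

toward reactants

Qp = P(DE)³ / (P(XY₂)²·P(G)²) = (0.14)³ / ((0.016)²·(0.36)²) = 83
Qp = 83 > Kp = 13, so the reverse reaction proceeds.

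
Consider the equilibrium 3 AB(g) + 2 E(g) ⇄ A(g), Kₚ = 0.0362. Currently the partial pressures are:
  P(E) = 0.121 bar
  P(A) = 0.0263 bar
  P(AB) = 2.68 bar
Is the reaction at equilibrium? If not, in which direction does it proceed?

Qₚ = P(A) / (P(AB)³·P(E)²) = (0.0263) / ((2.68)³·(0.121)²) = 0.0933
Qₚ = 0.0933 > Kₚ = 0.0362, so the reverse reaction proceeds.

toward reactants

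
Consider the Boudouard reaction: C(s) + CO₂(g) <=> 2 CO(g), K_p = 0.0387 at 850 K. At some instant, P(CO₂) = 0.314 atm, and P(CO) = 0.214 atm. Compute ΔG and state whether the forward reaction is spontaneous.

ΔG = 9.38 kJ/mol; the forward reaction is non-spontaneous

(C is a pure solid — omitted from Q_p.)
Q_p = P(CO)² / P(CO₂) = (0.214)² / (0.314) = 0.146
ΔG = RT ln(Q_p/K_p) = (8.314 J mol⁻¹ K⁻¹)(850 K) × ln(0.146/0.0387)
   = (7.067 kJ/mol)(1.328) = 9.38 kJ/mol
ΔG > 0, so the forward reaction is non-spontaneous (proceeds in reverse).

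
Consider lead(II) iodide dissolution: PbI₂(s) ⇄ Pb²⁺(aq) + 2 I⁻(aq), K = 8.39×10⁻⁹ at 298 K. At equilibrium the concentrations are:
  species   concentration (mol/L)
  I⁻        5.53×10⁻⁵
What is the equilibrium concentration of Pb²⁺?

(PbI₂ is a pure solid — omitted from K.)
At equilibrium, K = [Pb²⁺]·[I⁻]² = 8.39×10⁻⁹.
([Pb²⁺])·(5.53×10⁻⁵)² = 8.39×10⁻⁹
[Pb²⁺] = 2.74 mol/L

[Pb²⁺] = 2.74 mol/L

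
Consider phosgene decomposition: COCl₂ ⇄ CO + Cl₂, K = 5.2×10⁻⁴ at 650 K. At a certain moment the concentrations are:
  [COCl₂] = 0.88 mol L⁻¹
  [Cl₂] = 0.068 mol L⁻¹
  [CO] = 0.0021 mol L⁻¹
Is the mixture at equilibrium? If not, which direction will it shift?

no; Q < K, reaction proceeds forward

Q = [CO]·[Cl₂] / [COCl₂] = (0.0021)·(0.068) / (0.88) = 1.6×10⁻⁴
Q = 1.6×10⁻⁴ < K = 5.2×10⁻⁴: net forward reaction.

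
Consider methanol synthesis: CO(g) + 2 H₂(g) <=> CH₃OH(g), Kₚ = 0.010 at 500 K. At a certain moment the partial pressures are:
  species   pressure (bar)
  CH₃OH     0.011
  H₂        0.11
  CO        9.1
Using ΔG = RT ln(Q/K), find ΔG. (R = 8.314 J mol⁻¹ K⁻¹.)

Qₚ = P(CH₃OH) / (P(CO)·P(H₂)²) = (0.011) / ((9.1)·(0.11)²) = 0.0999
ΔG = RT ln(Qₚ/Kₚ) = (8.314 J mol⁻¹ K⁻¹)(500 K) × ln(0.0999/0.010)
   = (4.157 kJ/mol)(2.302) = 9.57 kJ/mol
ΔG > 0, so the forward reaction is non-spontaneous (proceeds in reverse).

ΔG = 9.57 kJ/mol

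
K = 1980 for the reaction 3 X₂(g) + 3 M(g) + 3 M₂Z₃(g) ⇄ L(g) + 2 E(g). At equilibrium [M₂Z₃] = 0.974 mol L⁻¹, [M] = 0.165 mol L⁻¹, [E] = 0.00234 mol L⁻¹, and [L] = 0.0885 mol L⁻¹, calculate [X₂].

[X₂] = 0.00389 mol L⁻¹

At equilibrium, K = [L]·[E]² / ([X₂]³·[M]³·[M₂Z₃]³) = 1980.
(0.0885)·(0.00234)² / (([X₂])³·(0.165)³·(0.974)³) = 1980
[X₂]³ = 5.90×10⁻⁸ ⇒ [X₂] = 0.00389 mol L⁻¹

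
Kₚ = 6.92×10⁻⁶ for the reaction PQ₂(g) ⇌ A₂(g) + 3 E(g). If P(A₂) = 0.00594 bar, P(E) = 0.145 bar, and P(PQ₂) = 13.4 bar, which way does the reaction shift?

toward products

Qₚ = P(A₂)·P(E)³ / P(PQ₂) = (0.00594)·(0.145)³ / (13.4) = 1.35×10⁻⁶
Qₚ = 1.35×10⁻⁶ < Kₚ = 6.92×10⁻⁶, so the forward reaction proceeds.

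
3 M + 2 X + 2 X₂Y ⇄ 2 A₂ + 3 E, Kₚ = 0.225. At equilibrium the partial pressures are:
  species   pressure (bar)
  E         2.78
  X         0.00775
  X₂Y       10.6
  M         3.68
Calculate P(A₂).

At equilibrium, Kₚ = P(A₂)²·P(E)³ / (P(M)³·P(X)²·P(X₂Y)²) = 0.225.
(P(A₂))²·(2.78)³ / ((3.68)³·(0.00775)²·(10.6)²) = 0.225
P(A₂)² = 0.00352 ⇒ P(A₂) = 0.0593 bar

P(A₂) = 0.0593 bar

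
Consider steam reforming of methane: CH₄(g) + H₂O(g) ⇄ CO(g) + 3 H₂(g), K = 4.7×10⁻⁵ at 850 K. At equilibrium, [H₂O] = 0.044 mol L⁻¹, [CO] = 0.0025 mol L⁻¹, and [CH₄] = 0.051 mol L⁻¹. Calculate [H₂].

At equilibrium, K = [CO]·[H₂]³ / ([CH₄]·[H₂O]) = 4.7×10⁻⁵.
(0.0025)·([H₂])³ / ((0.051)·(0.044)) = 4.7×10⁻⁵
[H₂]³ = 4.22×10⁻⁵ ⇒ [H₂] = 0.035 mol L⁻¹

[H₂] = 0.035 mol L⁻¹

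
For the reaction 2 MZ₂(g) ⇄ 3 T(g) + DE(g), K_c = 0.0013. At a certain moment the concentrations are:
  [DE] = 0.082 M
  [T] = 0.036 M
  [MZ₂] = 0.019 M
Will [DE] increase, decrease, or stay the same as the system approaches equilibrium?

Q_c = [T]³·[DE] / [MZ₂]² = (0.036)³·(0.082) / (0.019)² = 0.011
Q_c = 0.011 > K_c = 0.0013: net reverse reaction.
DE is a product, so it decreases.

decrease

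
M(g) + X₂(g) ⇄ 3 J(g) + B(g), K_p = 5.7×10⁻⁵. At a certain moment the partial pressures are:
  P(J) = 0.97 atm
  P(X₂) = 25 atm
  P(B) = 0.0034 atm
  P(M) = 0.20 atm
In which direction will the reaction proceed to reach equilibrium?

Q_p = P(J)³·P(B) / (P(M)·P(X₂)) = (0.97)³·(0.0034) / ((0.20)·(25)) = 6.2×10⁻⁴
Q_p = 6.2×10⁻⁴ > K_p = 5.7×10⁻⁵, so the reverse reaction proceeds.

to the left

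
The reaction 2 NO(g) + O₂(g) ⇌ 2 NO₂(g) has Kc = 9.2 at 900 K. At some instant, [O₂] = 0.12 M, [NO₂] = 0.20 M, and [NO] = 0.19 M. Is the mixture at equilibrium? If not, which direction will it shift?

yes, at equilibrium

Qc = [NO₂]² / ([NO]²·[O₂]) = (0.20)² / ((0.19)²·(0.12)) = 9.2
Qc = 9.2 = Kc; the system is at equilibrium.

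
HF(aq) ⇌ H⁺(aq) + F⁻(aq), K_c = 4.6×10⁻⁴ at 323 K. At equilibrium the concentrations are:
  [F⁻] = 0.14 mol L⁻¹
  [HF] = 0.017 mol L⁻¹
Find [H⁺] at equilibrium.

[H⁺] = 5.6×10⁻⁵ mol L⁻¹

At equilibrium, K_c = [H⁺]·[F⁻] / [HF] = 4.6×10⁻⁴.
([H⁺])·(0.14) / (0.017) = 4.6×10⁻⁴
[H⁺] = 5.59×10⁻⁵ = 5.6×10⁻⁵ mol L⁻¹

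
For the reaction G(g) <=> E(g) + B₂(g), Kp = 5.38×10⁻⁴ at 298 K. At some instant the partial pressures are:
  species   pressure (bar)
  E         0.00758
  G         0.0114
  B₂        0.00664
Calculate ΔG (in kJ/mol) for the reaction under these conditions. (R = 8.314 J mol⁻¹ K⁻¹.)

ΔG = 5.22 kJ/mol

Qp = P(E)·P(B₂) / P(G) = (0.00758)·(0.00664) / (0.0114) = 0.00442
ΔG = RT ln(Qp/Kp) = (8.314 J mol⁻¹ K⁻¹)(298 K) × ln(0.00442/5.38×10⁻⁴)
   = (2.478 kJ/mol)(2.106) = 5.22 kJ/mol
ΔG > 0, so the forward reaction is non-spontaneous (proceeds in reverse).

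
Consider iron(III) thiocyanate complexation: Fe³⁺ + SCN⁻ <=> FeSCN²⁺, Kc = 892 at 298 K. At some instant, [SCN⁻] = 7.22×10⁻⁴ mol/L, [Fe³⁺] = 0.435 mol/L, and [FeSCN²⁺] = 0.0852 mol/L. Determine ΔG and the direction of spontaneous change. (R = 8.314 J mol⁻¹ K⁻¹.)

ΔG = -2.95 kJ/mol; the forward reaction is spontaneous

Qc = [FeSCN²⁺] / ([Fe³⁺]·[SCN⁻]) = (0.0852) / ((0.435)·(7.22×10⁻⁴)) = 271
ΔG = RT ln(Qc/Kc) = (8.314 J mol⁻¹ K⁻¹)(298 K) × ln(271/892)
   = (2.478 kJ/mol)(-1.191) = -2.95 kJ/mol
ΔG < 0, so the forward reaction is spontaneous (proceeds forward).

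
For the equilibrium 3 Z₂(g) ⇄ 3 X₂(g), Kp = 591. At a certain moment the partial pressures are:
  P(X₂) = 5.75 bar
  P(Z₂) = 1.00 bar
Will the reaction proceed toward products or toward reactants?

Qp = P(X₂)³ / P(Z₂)³ = (5.75)³ / (1.00)³ = 190
Qp = 190 < Kp = 591, so the forward reaction proceeds.

forward (toward products)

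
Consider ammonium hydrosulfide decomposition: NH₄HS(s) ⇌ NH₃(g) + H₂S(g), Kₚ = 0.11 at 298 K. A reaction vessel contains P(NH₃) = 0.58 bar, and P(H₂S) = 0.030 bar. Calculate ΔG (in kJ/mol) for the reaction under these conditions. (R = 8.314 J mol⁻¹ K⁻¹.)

ΔG = -4.57 kJ/mol

(NH₄HS is a pure solid — omitted from Qₚ.)
Qₚ = P(NH₃)·P(H₂S) = (0.58)·(0.030) = 0.0174
ΔG = RT ln(Qₚ/Kₚ) = (8.314 J mol⁻¹ K⁻¹)(298 K) × ln(0.0174/0.11)
   = (2.478 kJ/mol)(-1.844) = -4.57 kJ/mol
ΔG < 0, so the forward reaction is spontaneous (proceeds forward).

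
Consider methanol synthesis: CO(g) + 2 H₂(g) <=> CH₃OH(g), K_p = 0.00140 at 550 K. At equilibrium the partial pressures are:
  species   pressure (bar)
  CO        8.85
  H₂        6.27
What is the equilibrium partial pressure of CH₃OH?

P(CH₃OH) = 0.487 bar

At equilibrium, K_p = P(CH₃OH) / (P(CO)·P(H₂)²) = 0.00140.
(P(CH₃OH)) / ((8.85)·(6.27)²) = 0.00140
P(CH₃OH) = 0.487 bar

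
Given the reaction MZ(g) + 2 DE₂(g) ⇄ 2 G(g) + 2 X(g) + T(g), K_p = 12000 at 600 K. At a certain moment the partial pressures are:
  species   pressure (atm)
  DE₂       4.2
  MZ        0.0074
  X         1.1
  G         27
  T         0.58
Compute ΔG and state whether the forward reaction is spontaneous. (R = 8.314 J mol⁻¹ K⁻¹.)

Q_p = P(G)²·P(X)²·P(T) / (P(MZ)·P(DE₂)²) = (27)²·(1.1)²·(0.58) / ((0.0074)·(4.2)²) = 3920
ΔG = RT ln(Q_p/K_p) = (8.314 J mol⁻¹ K⁻¹)(600 K) × ln(3920/12000)
   = (4.988 kJ/mol)(-1.119) = -5.58 kJ/mol
ΔG < 0, so the forward reaction is spontaneous (proceeds forward).

ΔG = -5.58 kJ/mol; the forward reaction is spontaneous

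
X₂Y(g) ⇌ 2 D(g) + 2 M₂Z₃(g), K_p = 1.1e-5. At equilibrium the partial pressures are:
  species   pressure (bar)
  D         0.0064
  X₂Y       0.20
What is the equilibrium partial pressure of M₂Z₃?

P(M₂Z₃) = 0.23 bar

At equilibrium, K_p = P(D)²·P(M₂Z₃)² / P(X₂Y) = 1.1e-5.
(0.0064)²·(P(M₂Z₃))² / (0.20) = 1.1e-5
P(M₂Z₃)² = 0.0537 ⇒ P(M₂Z₃) = 0.23 bar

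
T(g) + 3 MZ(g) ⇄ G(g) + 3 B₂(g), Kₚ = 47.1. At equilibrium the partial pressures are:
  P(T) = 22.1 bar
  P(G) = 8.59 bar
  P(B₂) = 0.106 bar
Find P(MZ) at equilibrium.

At equilibrium, Kₚ = P(G)·P(B₂)³ / (P(T)·P(MZ)³) = 47.1.
(8.59)·(0.106)³ / ((22.1)·(P(MZ))³) = 47.1
P(MZ)³ = 9.83e-6 ⇒ P(MZ) = 0.0214 bar

P(MZ) = 0.0214 bar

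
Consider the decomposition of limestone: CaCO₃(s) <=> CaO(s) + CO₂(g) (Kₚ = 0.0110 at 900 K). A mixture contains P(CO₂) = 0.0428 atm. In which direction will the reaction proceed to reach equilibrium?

to the left

(CaCO₃, CaO are pure solids — omitted from Qₚ.)
Qₚ = P(CO₂) = 0.0428
Qₚ = 0.0428 > Kₚ = 0.0110, so the reverse reaction proceeds.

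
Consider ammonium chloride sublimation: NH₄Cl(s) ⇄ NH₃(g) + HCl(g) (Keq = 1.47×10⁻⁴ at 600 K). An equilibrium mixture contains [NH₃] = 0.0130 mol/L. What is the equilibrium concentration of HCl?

[HCl] = 0.0113 mol/L

(NH₄Cl is a pure solid — omitted from Keq.)
At equilibrium, Keq = [NH₃]·[HCl] = 1.47×10⁻⁴.
(0.0130)·([HCl]) = 1.47×10⁻⁴
[HCl] = 0.0113 mol/L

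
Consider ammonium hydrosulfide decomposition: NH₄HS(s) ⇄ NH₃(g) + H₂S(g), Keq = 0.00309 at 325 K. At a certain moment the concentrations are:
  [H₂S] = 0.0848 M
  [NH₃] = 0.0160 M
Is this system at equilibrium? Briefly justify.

no; Q < K, reaction proceeds forward

(NH₄HS is a pure solid — omitted from Q.)
Q = [NH₃]·[H₂S] = (0.0160)·(0.0848) = 0.00136
Q = 0.00136 < Keq = 0.00309: net forward reaction.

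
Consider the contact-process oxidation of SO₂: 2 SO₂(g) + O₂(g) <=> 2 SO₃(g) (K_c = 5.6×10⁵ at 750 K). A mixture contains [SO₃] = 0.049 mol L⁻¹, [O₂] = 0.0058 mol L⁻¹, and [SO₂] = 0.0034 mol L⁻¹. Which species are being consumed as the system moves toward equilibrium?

SO₂, O₂ (reactants)

Q_c = [SO₃]² / ([SO₂]²·[O₂]) = (0.049)² / ((0.0034)²·(0.0058)) = 36000
Q_c = 36000 < K_c = 5.6×10⁵: net forward reaction.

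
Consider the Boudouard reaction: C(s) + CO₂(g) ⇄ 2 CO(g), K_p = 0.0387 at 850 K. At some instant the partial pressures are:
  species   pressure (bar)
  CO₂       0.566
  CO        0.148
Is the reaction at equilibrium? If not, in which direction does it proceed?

at equilibrium

(C is a pure solid — omitted from Q_p.)
Q_p = P(CO)² / P(CO₂) = (0.148)² / (0.566) = 0.0387
Q_p = 0.0387 = K_p, so the system is already at equilibrium.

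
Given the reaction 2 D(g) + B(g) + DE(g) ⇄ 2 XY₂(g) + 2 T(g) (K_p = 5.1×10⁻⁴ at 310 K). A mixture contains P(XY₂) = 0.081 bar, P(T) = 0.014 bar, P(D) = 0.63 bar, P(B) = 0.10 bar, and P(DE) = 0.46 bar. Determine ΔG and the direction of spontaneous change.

ΔG = -5.10 kJ/mol; the forward reaction is spontaneous

Q_p = P(XY₂)²·P(T)² / (P(D)²·P(B)·P(DE)) = (0.081)²·(0.014)² / ((0.63)²·(0.10)·(0.46)) = 7.04×10⁻⁵
ΔG = RT ln(Q_p/K_p) = (8.314 J mol⁻¹ K⁻¹)(310 K) × ln(7.04×10⁻⁵/5.1×10⁻⁴)
   = (2.577 kJ/mol)(-1.980) = -5.10 kJ/mol
ΔG < 0, so the forward reaction is spontaneous (proceeds forward).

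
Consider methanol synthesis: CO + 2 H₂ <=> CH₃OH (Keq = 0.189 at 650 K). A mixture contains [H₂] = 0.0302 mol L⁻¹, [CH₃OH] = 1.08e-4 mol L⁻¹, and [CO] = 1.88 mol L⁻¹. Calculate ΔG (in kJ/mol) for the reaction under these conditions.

ΔG = -5.94 kJ/mol

Q = [CH₃OH] / ([CO]·[H₂]²) = (1.08e-4) / ((1.88)·(0.0302)²) = 0.0630
ΔG = RT ln(Q/Keq) = (8.314 J mol⁻¹ K⁻¹)(650 K) × ln(0.0630/0.189)
   = (5.404 kJ/mol)(-1.099) = -5.94 kJ/mol
ΔG < 0, so the forward reaction is spontaneous (proceeds forward).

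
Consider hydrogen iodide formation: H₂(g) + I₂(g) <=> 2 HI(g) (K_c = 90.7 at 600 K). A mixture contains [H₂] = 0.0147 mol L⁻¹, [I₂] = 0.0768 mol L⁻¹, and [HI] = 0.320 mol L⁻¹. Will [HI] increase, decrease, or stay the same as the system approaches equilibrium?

stay the same

Q_c = [HI]² / ([H₂]·[I₂]) = (0.320)² / ((0.0147)·(0.0768)) = 90.7
Q_c = 90.7 = K_c; the system is at equilibrium.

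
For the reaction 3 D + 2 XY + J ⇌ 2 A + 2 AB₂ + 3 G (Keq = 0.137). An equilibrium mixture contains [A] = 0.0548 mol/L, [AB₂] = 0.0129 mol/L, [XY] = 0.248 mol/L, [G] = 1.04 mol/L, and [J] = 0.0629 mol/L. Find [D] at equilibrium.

[D] = 0.102 mol/L

At equilibrium, Keq = [A]²·[AB₂]²·[G]³ / ([D]³·[XY]²·[J]) = 0.137.
(0.0548)²·(0.0129)²·(1.04)³ / (([D])³·(0.248)²·(0.0629)) = 0.137
[D]³ = 0.00106 ⇒ [D] = 0.102 mol/L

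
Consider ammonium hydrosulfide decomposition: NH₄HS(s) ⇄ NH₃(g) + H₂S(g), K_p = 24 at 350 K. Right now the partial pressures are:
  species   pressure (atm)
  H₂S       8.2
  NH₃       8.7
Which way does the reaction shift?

(NH₄HS is a pure solid — omitted from Q_p.)
Q_p = P(NH₃)·P(H₂S) = (8.7)·(8.2) = 71
Q_p = 71 > K_p = 24, so the reverse reaction proceeds.

in the reverse direction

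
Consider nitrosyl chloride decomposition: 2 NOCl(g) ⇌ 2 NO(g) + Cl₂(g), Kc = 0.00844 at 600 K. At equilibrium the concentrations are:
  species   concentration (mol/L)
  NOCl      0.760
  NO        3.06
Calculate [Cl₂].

At equilibrium, Kc = [NO]²·[Cl₂] / [NOCl]² = 0.00844.
(3.06)²·([Cl₂]) / (0.760)² = 0.00844
[Cl₂] = 5.21×10⁻⁴ mol/L

[Cl₂] = 5.21×10⁻⁴ mol/L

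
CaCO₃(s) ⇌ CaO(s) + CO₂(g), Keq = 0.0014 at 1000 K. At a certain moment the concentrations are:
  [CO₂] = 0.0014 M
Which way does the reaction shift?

(CaCO₃, CaO are pure solids — omitted from Q.)
Q = [CO₂] = 0.0014
Q = 0.0014 = Keq, so the system is already at equilibrium.

no net change (already at equilibrium)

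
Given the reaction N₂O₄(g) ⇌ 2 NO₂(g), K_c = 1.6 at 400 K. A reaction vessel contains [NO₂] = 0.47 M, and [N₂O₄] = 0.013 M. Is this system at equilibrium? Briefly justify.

no; Q > K, reaction proceeds in reverse

Q_c = [NO₂]² / [N₂O₄] = (0.47)² / (0.013) = 17
Q_c = 17 > K_c = 1.6: net reverse reaction.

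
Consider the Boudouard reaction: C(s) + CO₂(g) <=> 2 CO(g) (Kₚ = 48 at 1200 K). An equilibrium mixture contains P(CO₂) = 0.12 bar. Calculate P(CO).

P(CO) = 2.4 bar

(C is a pure solid — omitted from Kₚ.)
At equilibrium, Kₚ = P(CO)² / P(CO₂) = 48.
(P(CO))² / (0.12) = 48
P(CO)² = 5.76 ⇒ P(CO) = 2.4 bar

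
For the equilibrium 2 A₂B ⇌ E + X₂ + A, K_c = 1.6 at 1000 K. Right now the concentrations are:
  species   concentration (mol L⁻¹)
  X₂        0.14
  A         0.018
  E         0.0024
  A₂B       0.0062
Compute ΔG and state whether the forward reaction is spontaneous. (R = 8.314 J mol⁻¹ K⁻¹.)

ΔG = -19.3 kJ/mol; the forward reaction is spontaneous

Q_c = [E]·[X₂]·[A] / [A₂B]² = (0.0024)·(0.14)·(0.018) / (0.0062)² = 0.157
ΔG = RT ln(Q_c/K_c) = (8.314 J mol⁻¹ K⁻¹)(1000 K) × ln(0.157/1.6)
   = (8.314 kJ/mol)(-2.322) = -19.3 kJ/mol
ΔG < 0, so the forward reaction is spontaneous (proceeds forward).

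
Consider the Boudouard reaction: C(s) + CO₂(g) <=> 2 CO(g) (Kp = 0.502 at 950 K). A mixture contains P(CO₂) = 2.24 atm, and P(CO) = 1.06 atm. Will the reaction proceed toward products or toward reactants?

(C is a pure solid — omitted from Qp.)
Qp = P(CO)² / P(CO₂) = (1.06)² / (2.24) = 0.502
Qp = 0.502 = Kp, so the system is already at equilibrium.

neither direction; the system is at equilibrium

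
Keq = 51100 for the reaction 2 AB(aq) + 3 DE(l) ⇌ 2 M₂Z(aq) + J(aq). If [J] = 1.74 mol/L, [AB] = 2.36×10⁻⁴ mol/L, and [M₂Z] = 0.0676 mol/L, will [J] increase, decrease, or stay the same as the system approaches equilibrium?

decrease

(DE is a pure liquid — omitted from Q.)
Q = [M₂Z]²·[J] / [AB]² = (0.0676)²·(1.74) / (2.36×10⁻⁴)² = 1.43×10⁵
Q = 1.43×10⁵ > Keq = 51100: net reverse reaction.
J is a product, so it decreases.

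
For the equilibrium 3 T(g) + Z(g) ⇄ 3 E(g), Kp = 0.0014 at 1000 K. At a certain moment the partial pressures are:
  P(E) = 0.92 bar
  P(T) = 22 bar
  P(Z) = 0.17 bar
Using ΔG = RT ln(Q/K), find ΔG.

Qp = P(E)³ / (P(T)³·P(Z)) = (0.92)³ / ((22)³·(0.17)) = 4.30×10⁻⁴
ΔG = RT ln(Qp/Kp) = (8.314 J mol⁻¹ K⁻¹)(1000 K) × ln(4.30×10⁻⁴/0.0014)
   = (8.314 kJ/mol)(-1.180) = -9.81 kJ/mol
ΔG < 0, so the forward reaction is spontaneous (proceeds forward).

ΔG = -9.81 kJ/mol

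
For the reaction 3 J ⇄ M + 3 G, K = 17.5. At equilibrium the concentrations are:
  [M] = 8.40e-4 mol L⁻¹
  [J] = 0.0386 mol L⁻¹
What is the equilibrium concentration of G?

[G] = 1.06 mol L⁻¹

At equilibrium, K = [M]·[G]³ / [J]³ = 17.5.
(8.40e-4)·([G])³ / (0.0386)³ = 17.5
[G]³ = 1.20 ⇒ [G] = 1.06 mol L⁻¹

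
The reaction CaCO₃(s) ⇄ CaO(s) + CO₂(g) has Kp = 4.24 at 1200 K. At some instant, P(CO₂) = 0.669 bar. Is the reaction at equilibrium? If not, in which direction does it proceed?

(CaCO₃, CaO are pure solids — omitted from Qp.)
Qp = P(CO₂) = 0.669
Qp = 0.669 < Kp = 4.24, so the forward reaction proceeds.

in the forward direction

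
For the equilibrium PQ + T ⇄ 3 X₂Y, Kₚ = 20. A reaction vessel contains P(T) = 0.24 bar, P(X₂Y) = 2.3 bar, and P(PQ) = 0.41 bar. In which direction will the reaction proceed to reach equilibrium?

in the reverse direction

Qₚ = P(X₂Y)³ / (P(PQ)·P(T)) = (2.3)³ / ((0.41)·(0.24)) = 120
Qₚ = 120 > Kₚ = 20, so the reverse reaction proceeds.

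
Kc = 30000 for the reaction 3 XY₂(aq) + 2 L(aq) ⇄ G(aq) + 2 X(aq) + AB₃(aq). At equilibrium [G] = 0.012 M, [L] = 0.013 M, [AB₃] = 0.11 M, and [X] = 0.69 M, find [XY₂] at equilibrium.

[XY₂] = 0.050 M

At equilibrium, Kc = [G]·[X]²·[AB₃] / ([XY₂]³·[L]²) = 30000.
(0.012)·(0.69)²·(0.11) / (([XY₂])³·(0.013)²) = 30000
[XY₂]³ = 1.24×10⁻⁴ ⇒ [XY₂] = 0.050 M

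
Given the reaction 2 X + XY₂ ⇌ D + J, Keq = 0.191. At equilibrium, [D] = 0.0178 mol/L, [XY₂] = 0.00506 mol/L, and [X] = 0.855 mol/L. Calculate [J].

At equilibrium, Keq = [D]·[J] / ([X]²·[XY₂]) = 0.191.
(0.0178)·([J]) / ((0.855)²·(0.00506)) = 0.191
[J] = 0.0397 mol/L

[J] = 0.0397 mol/L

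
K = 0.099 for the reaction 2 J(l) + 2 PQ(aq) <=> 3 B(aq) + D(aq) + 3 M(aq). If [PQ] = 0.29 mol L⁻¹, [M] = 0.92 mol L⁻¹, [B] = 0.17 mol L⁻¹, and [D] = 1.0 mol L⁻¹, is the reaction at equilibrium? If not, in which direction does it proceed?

in the forward direction

(J is a pure liquid — omitted from Q.)
Q = [B]³·[D]·[M]³ / [PQ]² = (0.17)³·(1.0)·(0.92)³ / (0.29)² = 0.045
Q = 0.045 < K = 0.099, so the forward reaction proceeds.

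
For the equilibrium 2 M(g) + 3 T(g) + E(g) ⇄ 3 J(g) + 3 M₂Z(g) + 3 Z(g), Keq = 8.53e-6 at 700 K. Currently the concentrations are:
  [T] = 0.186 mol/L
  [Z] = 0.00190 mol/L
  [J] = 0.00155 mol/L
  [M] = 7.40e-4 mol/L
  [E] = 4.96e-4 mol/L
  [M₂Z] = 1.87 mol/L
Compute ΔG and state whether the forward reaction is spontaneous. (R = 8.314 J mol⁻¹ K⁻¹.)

ΔG = 14.1 kJ/mol; the forward reaction is non-spontaneous

Q = [J]³·[M₂Z]³·[Z]³ / ([M]²·[T]³·[E]) = (0.00155)³·(1.87)³·(0.00190)³ / ((7.40e-4)²·(0.186)³·(4.96e-4)) = 9.56e-5
ΔG = RT ln(Q/Keq) = (8.314 J mol⁻¹ K⁻¹)(700 K) × ln(9.56e-5/8.53e-6)
   = (5.820 kJ/mol)(2.417) = 14.1 kJ/mol
ΔG > 0, so the forward reaction is non-spontaneous (proceeds in reverse).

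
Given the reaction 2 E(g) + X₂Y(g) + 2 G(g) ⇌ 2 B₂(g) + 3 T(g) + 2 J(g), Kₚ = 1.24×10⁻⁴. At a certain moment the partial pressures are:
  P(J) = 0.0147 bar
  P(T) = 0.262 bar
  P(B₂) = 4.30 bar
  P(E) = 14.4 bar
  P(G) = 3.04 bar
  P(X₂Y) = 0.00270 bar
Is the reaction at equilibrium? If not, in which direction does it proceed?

forward (toward products)

Qₚ = P(B₂)²·P(T)³·P(J)² / (P(E)²·P(X₂Y)·P(G)²) = (4.30)²·(0.262)³·(0.0147)² / ((14.4)²·(0.00270)·(3.04)²) = 1.39×10⁻⁵
Qₚ = 1.39×10⁻⁵ < Kₚ = 1.24×10⁻⁴, so the forward reaction proceeds.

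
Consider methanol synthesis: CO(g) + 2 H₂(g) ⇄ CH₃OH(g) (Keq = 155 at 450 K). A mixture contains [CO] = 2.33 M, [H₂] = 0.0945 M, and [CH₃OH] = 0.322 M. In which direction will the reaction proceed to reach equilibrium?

Q = [CH₃OH] / ([CO]·[H₂]²) = (0.322) / ((2.33)·(0.0945)²) = 15.5
Q = 15.5 < Keq = 155, so the forward reaction proceeds.

toward products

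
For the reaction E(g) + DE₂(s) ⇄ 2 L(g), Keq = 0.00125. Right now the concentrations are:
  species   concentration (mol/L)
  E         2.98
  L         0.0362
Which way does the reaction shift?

forward (toward products)

(DE₂ is a pure solid — omitted from Q.)
Q = [L]² / [E] = (0.0362)² / (2.98) = 4.40×10⁻⁴
Q = 4.40×10⁻⁴ < Keq = 0.00125, so the forward reaction proceeds.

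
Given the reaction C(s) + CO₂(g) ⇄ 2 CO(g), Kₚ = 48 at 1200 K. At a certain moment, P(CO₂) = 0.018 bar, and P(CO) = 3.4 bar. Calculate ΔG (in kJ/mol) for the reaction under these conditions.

ΔG = 25.9 kJ/mol

(C is a pure solid — omitted from Qₚ.)
Qₚ = P(CO)² / P(CO₂) = (3.4)² / (0.018) = 642
ΔG = RT ln(Qₚ/Kₚ) = (8.314 J mol⁻¹ K⁻¹)(1200 K) × ln(642/48)
   = (9.977 kJ/mol)(2.593) = 25.9 kJ/mol
ΔG > 0, so the forward reaction is non-spontaneous (proceeds in reverse).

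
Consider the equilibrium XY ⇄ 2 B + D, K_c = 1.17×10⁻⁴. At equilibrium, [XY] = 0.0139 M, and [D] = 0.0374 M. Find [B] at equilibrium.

At equilibrium, K_c = [B]²·[D] / [XY] = 1.17×10⁻⁴.
([B])²·(0.0374) / (0.0139) = 1.17×10⁻⁴
[B]² = 4.35×10⁻⁵ ⇒ [B] = 0.00659 M

[B] = 0.00659 M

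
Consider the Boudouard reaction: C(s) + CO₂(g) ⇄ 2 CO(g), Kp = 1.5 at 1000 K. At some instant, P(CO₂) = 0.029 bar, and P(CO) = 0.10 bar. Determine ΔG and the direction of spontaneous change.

ΔG = -12.2 kJ/mol; the forward reaction is spontaneous

(C is a pure solid — omitted from Qp.)
Qp = P(CO)² / P(CO₂) = (0.10)² / (0.029) = 0.345
ΔG = RT ln(Qp/Kp) = (8.314 J mol⁻¹ K⁻¹)(1000 K) × ln(0.345/1.5)
   = (8.314 kJ/mol)(-1.470) = -12.2 kJ/mol
ΔG < 0, so the forward reaction is spontaneous (proceeds forward).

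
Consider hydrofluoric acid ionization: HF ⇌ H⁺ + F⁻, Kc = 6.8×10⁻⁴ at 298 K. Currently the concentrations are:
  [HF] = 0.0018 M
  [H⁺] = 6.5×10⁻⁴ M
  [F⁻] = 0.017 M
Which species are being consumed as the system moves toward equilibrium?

Qc = [H⁺]·[F⁻] / [HF] = (6.5×10⁻⁴)·(0.017) / (0.0018) = 0.0061
Qc = 0.0061 > Kc = 6.8×10⁻⁴: net reverse reaction.

H⁺, F⁻ (products)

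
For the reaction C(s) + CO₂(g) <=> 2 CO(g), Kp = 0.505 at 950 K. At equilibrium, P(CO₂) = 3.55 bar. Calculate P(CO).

(C is a pure solid — omitted from Kp.)
At equilibrium, Kp = P(CO)² / P(CO₂) = 0.505.
(P(CO))² / (3.55) = 0.505
P(CO)² = 1.79 ⇒ P(CO) = 1.34 bar

P(CO) = 1.34 bar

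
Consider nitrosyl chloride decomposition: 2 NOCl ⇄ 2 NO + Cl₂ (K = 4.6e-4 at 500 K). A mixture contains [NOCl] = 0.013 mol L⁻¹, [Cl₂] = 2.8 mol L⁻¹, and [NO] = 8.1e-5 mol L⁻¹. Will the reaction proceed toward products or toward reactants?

to the right

Q = [NO]²·[Cl₂] / [NOCl]² = (8.1e-5)²·(2.8) / (0.013)² = 1.1e-4
Q = 1.1e-4 < K = 4.6e-4, so the forward reaction proceeds.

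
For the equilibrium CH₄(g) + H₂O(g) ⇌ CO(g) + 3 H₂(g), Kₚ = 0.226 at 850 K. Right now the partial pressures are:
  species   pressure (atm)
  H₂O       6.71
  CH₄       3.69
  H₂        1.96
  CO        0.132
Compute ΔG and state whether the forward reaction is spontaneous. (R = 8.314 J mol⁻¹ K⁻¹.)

ΔG = -12.2 kJ/mol; the forward reaction is spontaneous

Qₚ = P(CO)·P(H₂)³ / (P(CH₄)·P(H₂O)) = (0.132)·(1.96)³ / ((3.69)·(6.71)) = 0.0401
ΔG = RT ln(Qₚ/Kₚ) = (8.314 J mol⁻¹ K⁻¹)(850 K) × ln(0.0401/0.226)
   = (7.067 kJ/mol)(-1.729) = -12.2 kJ/mol
ΔG < 0, so the forward reaction is spontaneous (proceeds forward).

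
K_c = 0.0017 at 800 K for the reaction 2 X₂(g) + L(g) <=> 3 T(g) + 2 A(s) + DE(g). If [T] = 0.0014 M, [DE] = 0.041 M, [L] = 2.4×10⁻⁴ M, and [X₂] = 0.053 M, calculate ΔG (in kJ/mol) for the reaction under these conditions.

ΔG = -15.4 kJ/mol

(A is a pure solid — omitted from Q_c.)
Q_c = [T]³·[DE] / ([X₂]²·[L]) = (0.0014)³·(0.041) / ((0.053)²·(2.4×10⁻⁴)) = 1.67×10⁻⁴
ΔG = RT ln(Q_c/K_c) = (8.314 J mol⁻¹ K⁻¹)(800 K) × ln(1.67×10⁻⁴/0.0017)
   = (6.651 kJ/mol)(-2.320) = -15.4 kJ/mol
ΔG < 0, so the forward reaction is spontaneous (proceeds forward).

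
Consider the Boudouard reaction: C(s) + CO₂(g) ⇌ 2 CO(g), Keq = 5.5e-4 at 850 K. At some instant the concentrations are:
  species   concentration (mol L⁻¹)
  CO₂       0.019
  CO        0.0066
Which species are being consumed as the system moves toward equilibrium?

(C is a pure solid — omitted from Q.)
Q = [CO]² / [CO₂] = (0.0066)² / (0.019) = 0.0023
Q = 0.0023 > Keq = 5.5e-4: net reverse reaction.

CO (products)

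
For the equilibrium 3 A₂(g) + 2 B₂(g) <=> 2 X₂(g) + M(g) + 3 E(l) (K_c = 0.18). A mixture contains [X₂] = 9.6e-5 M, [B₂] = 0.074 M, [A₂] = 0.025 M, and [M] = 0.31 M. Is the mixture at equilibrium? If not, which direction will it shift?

(E is a pure liquid — omitted from Q_c.)
Q_c = [X₂]²·[M] / ([A₂]³·[B₂]²) = (9.6e-5)²·(0.31) / ((0.025)³·(0.074)²) = 0.033
Q_c = 0.033 < K_c = 0.18: net forward reaction.

no; Q < K, reaction proceeds forward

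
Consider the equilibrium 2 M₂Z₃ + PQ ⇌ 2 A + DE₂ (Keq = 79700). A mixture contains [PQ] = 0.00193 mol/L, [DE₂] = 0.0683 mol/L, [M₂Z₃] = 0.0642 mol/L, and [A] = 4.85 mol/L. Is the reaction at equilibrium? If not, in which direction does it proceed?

in the reverse direction

Q = [A]²·[DE₂] / ([M₂Z₃]²·[PQ]) = (4.85)²·(0.0683) / ((0.0642)²·(0.00193)) = 2.02e5
Q = 2.02e5 > Keq = 79700, so the reverse reaction proceeds.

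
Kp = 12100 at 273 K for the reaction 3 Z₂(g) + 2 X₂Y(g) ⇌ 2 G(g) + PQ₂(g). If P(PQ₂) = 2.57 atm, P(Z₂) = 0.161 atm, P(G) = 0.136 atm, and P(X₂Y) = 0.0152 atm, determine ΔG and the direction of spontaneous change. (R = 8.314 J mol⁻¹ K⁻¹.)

ΔG = 3.19 kJ/mol; the forward reaction is non-spontaneous

Qp = P(G)²·P(PQ₂) / (P(Z₂)³·P(X₂Y)²) = (0.136)²·(2.57) / ((0.161)³·(0.0152)²) = 49300
ΔG = RT ln(Qp/Kp) = (8.314 J mol⁻¹ K⁻¹)(273 K) × ln(49300/12100)
   = (2.270 kJ/mol)(1.405) = 3.19 kJ/mol
ΔG > 0, so the forward reaction is non-spontaneous (proceeds in reverse).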